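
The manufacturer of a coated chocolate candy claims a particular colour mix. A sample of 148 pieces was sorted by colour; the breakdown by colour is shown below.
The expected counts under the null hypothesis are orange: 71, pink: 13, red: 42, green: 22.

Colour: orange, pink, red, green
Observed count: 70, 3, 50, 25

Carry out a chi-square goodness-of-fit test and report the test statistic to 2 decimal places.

9.64

cat         O        E   (O−E)²/E
orange     70       71      0.014
pink        3       13      7.692
red        50       42      1.524
green      25       22      0.409
Sum = 9.64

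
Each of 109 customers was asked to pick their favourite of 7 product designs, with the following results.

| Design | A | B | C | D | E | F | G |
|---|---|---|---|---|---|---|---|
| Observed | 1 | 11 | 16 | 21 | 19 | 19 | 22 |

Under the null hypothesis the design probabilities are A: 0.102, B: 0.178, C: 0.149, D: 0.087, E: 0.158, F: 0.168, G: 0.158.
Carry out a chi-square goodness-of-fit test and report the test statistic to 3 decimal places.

28.372

Expected counts E_i = n·p_i: 109×0.102 = 11.118, 109×0.178 = 19.402, 109×0.149 = 16.241, 109×0.087 = 9.483, 109×0.158 = 17.222, 109×0.168 = 18.312, 109×0.158 = 17.222.
χ² = (1−11.118)²/11.118 + (11−19.402)²/19.402 + (16−16.241)²/16.241 + (21−9.483)²/9.483 + (19−17.222)²/17.222 + (19−18.312)²/18.312 + (22−17.222)²/17.222
   = 9.2079 + 3.6385 + 0.0036 + 13.9873 + 0.1836 + 0.0258 + 1.3256
Sum = 28.372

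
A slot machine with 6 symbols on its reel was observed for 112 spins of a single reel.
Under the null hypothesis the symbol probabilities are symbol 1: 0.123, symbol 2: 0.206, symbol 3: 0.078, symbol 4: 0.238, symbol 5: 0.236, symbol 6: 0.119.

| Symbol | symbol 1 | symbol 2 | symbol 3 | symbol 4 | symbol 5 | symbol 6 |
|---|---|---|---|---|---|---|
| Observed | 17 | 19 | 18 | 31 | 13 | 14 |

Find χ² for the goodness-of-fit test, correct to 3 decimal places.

18.865

Expected counts E_i = n·p_i: 112×0.123 = 13.776, 112×0.206 = 23.072, 112×0.078 = 8.736, 112×0.238 = 26.656, 112×0.236 = 26.432, 112×0.119 = 13.328.
χ² = (17−13.776)²/13.776 + (19−23.072)²/23.072 + (18−8.736)²/8.736 + (31−26.656)²/26.656 + (13−26.432)²/26.432 + (14−13.328)²/13.328
   = 0.7545 + 0.7187 + 9.8239 + 0.7079 + 6.8258 + 0.0339
Sum = 18.865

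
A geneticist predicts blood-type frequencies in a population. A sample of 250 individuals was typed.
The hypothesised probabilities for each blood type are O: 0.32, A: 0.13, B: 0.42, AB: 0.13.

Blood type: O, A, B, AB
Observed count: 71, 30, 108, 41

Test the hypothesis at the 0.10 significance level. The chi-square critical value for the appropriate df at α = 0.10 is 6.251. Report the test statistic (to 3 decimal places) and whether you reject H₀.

3.514; do not reject

Expected counts E_i = n·p_i: 250×0.32 = 80, 250×0.13 = 32.5, 250×0.42 = 105, 250×0.13 = 32.5.
O: (71 − 80)²/80 = 81/80 = 1.0125
A: (30 − 32.5)²/32.5 = 6.25/32.5 = 0.1923
B: (108 − 105)²/105 = 9/105 = 0.0857
AB: (41 − 32.5)²/32.5 = 72.25/32.5 = 2.2231
Sum = 3.514
df = 3. Since 3.514 < 6.251, we do not reject H₀.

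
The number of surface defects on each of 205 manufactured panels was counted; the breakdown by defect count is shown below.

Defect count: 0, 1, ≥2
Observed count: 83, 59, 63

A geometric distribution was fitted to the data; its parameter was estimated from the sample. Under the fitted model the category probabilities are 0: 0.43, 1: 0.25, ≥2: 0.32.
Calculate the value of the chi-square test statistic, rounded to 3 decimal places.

Expected counts E_i = n·p_i: 205×0.43 = 88.15, 205×0.25 = 51.25, 205×0.32 = 65.6.
cat         O        E   (O−E)²/E
0          83    88.15     0.3009
1          59    51.25     1.1720
≥2         63     65.6     0.1030
Sum = 1.576

1.576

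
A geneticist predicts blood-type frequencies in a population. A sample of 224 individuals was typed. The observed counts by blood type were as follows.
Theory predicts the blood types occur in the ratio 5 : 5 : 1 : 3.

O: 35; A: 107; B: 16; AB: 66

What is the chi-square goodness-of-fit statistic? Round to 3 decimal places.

Ratio total = 14. Expected counts: 224×5/14 = 80, 224×5/14 = 80, 224×1/14 = 16, 224×3/14 = 48.
χ² = (35−80)²/80 + (107−80)²/80 + (16−16)²/16 + (66−48)²/48
   = 25.3125 + 9.1125 + 0.0000 + 6.7500
Sum = 41.175

41.175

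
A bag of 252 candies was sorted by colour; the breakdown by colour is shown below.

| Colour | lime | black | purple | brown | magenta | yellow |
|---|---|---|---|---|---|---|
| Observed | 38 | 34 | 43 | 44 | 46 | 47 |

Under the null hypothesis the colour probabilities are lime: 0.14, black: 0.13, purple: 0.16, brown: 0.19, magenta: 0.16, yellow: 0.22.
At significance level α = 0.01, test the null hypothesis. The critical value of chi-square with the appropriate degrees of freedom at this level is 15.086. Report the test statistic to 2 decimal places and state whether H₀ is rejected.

Expected counts E_i = n·p_i: 252×0.14 = 35.28, 252×0.13 = 32.76, 252×0.16 = 40.32, 252×0.19 = 47.88, 252×0.16 = 40.32, 252×0.22 = 55.44.
χ² = (38−35.28)²/35.28 + (34−32.76)²/32.76 + (43−40.32)²/40.32 + (44−47.88)²/47.88 + (46−40.32)²/40.32 + (47−55.44)²/55.44
   = 0.210 + 0.047 + 0.178 + 0.314 + 0.800 + 1.285
Sum = 2.83
df = 5. Since 2.83 < 15.086, we do not reject H₀.

2.83; do not reject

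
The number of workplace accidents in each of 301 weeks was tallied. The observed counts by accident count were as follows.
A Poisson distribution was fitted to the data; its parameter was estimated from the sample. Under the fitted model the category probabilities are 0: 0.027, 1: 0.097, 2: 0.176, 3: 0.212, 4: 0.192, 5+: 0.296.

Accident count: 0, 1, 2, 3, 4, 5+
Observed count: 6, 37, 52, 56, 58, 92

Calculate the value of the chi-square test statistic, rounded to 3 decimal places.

Expected counts E_i = n·p_i: 301×0.027 = 8.127, 301×0.097 = 29.197, 301×0.176 = 52.976, 301×0.212 = 63.812, 301×0.192 = 57.792, 301×0.296 = 89.096.
cat         O        E   (O−E)²/E
0           6    8.127     0.5567
1          37   29.197     2.0854
2          52   52.976     0.0180
3          56   63.812     0.9564
4          58   57.792     0.0007
5+         92   89.096     0.0947
Sum = 3.712

3.712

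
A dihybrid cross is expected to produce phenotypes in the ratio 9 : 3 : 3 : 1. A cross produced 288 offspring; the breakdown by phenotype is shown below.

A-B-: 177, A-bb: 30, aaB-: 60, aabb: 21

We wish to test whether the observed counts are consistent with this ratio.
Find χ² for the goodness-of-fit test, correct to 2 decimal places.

13.22

Ratio total = 16. Expected counts: 288×9/16 = 162, 288×3/16 = 54, 288×3/16 = 54, 288×1/16 = 18.
A-B-: (177 − 162)²/162 = 225/162 = 1.389
A-bb: (30 − 54)²/54 = 576/54 = 10.667
aaB-: (60 − 54)²/54 = 36/54 = 0.667
aabb: (21 − 18)²/18 = 9/18 = 0.500
Sum = 13.22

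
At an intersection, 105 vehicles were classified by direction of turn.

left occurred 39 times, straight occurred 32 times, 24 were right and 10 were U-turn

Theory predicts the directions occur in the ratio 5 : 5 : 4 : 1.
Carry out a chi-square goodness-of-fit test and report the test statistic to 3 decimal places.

2.571

Ratio total = 15. Expected counts: 105×5/15 = 35, 105×5/15 = 35, 105×4/15 = 28, 105×1/15 = 7.
left: (39 − 35)²/35 = 16/35 = 0.4571
straight: (32 − 35)²/35 = 9/35 = 0.2571
right: (24 − 28)²/28 = 16/28 = 0.5714
U-turn: (10 − 7)²/7 = 9/7 = 1.2857
Sum = 2.571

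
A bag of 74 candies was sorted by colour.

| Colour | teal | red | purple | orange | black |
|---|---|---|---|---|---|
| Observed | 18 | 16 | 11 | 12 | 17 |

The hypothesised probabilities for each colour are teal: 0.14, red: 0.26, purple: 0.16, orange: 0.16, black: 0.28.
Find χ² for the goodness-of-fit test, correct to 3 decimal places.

6.909

Expected counts E_i = n·p_i: 74×0.14 = 10.36, 74×0.26 = 19.24, 74×0.16 = 11.84, 74×0.16 = 11.84, 74×0.28 = 20.72.
cat         O        E   (O−E)²/E
teal       18    10.36     5.6341
red        16    19.24     0.5456
purple     11    11.84     0.0596
orange     12    11.84     0.0022
black      17    20.72     0.6679
Sum = 6.909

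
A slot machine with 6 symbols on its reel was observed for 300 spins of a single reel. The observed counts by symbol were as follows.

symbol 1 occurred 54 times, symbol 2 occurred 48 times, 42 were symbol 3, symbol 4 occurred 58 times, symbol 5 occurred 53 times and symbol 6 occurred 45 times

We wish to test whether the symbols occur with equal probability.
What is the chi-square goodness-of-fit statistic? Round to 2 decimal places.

Expected count for each of the 6 categories: 300/6 = 50.
χ² = (54−50)²/50 + (48−50)²/50 + (42−50)²/50 + (58−50)²/50 + (53−50)²/50 + (45−50)²/50
   = 0.320 + 0.080 + 1.280 + 1.280 + 0.180 + 0.500
Sum = 3.64

3.64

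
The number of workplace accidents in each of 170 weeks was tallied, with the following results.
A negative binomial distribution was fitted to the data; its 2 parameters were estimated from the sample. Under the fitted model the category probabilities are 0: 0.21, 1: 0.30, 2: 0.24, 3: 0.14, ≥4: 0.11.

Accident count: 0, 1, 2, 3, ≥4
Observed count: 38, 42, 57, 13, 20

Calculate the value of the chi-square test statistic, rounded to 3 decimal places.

13.160

Expected counts E_i = n·p_i: 170×0.21 = 35.7, 170×0.30 = 51, 170×0.24 = 40.8, 170×0.14 = 23.8, 170×0.11 = 18.7.
0: (38 − 35.7)²/35.7 = 5.29/35.7 = 0.1482
1: (42 − 51)²/51 = 81/51 = 1.5882
2: (57 − 40.8)²/40.8 = 262.44/40.8 = 6.4324
3: (13 − 23.8)²/23.8 = 116.64/23.8 = 4.9008
≥4: (20 − 18.7)²/18.7 = 1.69/18.7 = 0.0904
Sum = 13.160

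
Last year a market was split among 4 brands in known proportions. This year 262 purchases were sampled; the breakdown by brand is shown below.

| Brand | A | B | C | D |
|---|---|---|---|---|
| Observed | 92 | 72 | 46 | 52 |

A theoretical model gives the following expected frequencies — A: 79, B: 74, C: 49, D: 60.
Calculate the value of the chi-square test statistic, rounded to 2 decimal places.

cat         O        E   (O−E)²/E
A          92       79      2.139
B          72       74      0.054
C          46       49      0.184
D          52       60      1.067
Sum = 3.44

3.44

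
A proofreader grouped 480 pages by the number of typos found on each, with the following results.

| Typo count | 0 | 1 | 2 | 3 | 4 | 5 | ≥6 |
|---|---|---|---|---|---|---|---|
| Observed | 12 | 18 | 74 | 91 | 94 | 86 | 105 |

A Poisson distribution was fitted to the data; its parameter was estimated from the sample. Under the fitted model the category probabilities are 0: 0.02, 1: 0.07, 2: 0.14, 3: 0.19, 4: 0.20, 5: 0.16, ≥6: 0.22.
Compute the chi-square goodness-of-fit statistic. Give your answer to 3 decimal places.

9.679

Expected counts E_i = n·p_i: 480×0.02 = 9.6, 480×0.07 = 33.6, 480×0.14 = 67.2, 480×0.19 = 91.2, 480×0.20 = 96, 480×0.16 = 76.8, 480×0.22 = 105.6.
0: (12 − 9.6)²/9.6 = 5.76/9.6 = 0.6000
1: (18 − 33.6)²/33.6 = 243.36/33.6 = 7.2429
2: (74 − 67.2)²/67.2 = 46.24/67.2 = 0.6881
3: (91 − 91.2)²/91.2 = 0.04/91.2 = 0.0004
4: (94 − 96)²/96 = 4/96 = 0.0417
5: (86 − 76.8)²/76.8 = 84.64/76.8 = 1.1021
≥6: (105 − 105.6)²/105.6 = 0.36/105.6 = 0.0034
Sum = 9.679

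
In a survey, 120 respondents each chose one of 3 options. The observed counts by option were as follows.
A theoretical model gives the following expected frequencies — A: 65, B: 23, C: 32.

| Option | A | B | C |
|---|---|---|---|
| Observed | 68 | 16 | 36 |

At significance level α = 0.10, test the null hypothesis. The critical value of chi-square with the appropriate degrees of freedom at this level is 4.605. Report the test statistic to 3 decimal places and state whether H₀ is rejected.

2.769; do not reject

χ² = (68−65)²/65 + (16−23)²/23 + (36−32)²/32
   = 0.1385 + 2.1304 + 0.5000
Sum = 2.769
df = 2. Since 2.769 < 4.605, we do not reject H₀.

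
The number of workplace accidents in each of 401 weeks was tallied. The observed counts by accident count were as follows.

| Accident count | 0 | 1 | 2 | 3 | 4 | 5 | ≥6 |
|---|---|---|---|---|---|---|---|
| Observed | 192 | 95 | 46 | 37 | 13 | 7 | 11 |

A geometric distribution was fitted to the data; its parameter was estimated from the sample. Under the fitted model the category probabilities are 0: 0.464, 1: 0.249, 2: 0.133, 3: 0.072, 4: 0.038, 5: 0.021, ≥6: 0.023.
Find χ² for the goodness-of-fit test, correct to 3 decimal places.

4.632

Expected counts E_i = n·p_i: 401×0.464 = 186.064, 401×0.249 = 99.849, 401×0.133 = 53.333, 401×0.072 = 28.872, 401×0.038 = 15.238, 401×0.021 = 8.421, 401×0.023 = 9.223.
χ² = (192−186.064)²/186.064 + (95−99.849)²/99.849 + (46−53.333)²/53.333 + (37−28.872)²/28.872 + (13−15.238)²/15.238 + (7−8.421)²/8.421 + (11−9.223)²/9.223
   = 0.1894 + 0.2355 + 1.0082 + 2.2882 + 0.3287 + 0.2398 + 0.3424
Sum = 4.632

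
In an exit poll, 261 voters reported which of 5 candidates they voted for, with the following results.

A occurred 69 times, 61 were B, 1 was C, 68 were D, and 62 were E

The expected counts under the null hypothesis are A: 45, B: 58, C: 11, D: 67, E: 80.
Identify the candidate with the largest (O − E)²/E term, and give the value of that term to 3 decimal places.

χ² = (69−45)²/45 + (61−58)²/58 + (1−11)²/11 + (68−67)²/67 + (62−80)²/80
   = 12.8000 + 0.1552 + 9.0909 + 0.0149 + 4.0500
The largest term is for A: 12.800.

A, 12.800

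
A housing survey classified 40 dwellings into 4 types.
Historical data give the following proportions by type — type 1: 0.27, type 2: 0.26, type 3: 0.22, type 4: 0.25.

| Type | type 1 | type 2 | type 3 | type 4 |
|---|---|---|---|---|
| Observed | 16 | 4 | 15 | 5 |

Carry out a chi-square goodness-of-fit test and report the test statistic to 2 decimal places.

Expected counts E_i = n·p_i: 40×0.27 = 10.8, 40×0.26 = 10.4, 40×0.22 = 8.8, 40×0.25 = 10.
χ² = (16−10.8)²/10.8 + (4−10.4)²/10.4 + (15−8.8)²/8.8 + (5−10)²/10
   = 2.504 + 3.938 + 4.368 + 2.500
Sum = 13.31

13.31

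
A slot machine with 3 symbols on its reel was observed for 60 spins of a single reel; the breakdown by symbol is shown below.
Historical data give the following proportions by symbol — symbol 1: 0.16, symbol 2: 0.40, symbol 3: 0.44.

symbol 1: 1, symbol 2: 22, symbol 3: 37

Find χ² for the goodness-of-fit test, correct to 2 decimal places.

12.13

Expected counts E_i = n·p_i: 60×0.16 = 9.6, 60×0.40 = 24, 60×0.44 = 26.4.
χ² = (1−9.6)²/9.6 + (22−24)²/24 + (37−26.4)²/26.4
   = 7.704 + 0.167 + 4.256
Sum = 12.13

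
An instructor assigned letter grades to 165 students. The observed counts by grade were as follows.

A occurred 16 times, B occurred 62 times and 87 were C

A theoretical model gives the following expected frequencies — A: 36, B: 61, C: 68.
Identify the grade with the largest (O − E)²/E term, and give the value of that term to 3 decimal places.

χ² = (16−36)²/36 + (62−61)²/61 + (87−68)²/68
   = 11.1111 + 0.0164 + 5.3088
The largest term is for A: 11.111.

A, 11.111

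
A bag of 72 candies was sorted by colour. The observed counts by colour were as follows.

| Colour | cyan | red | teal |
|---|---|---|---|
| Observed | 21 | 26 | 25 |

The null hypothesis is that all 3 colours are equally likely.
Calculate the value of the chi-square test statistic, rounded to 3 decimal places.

0.583

Expected count for each of the 3 categories: 72/3 = 24.
cat         O        E   (O−E)²/E
cyan       21       24     0.3750
red        26       24     0.1667
teal       25       24     0.0417
Sum = 0.583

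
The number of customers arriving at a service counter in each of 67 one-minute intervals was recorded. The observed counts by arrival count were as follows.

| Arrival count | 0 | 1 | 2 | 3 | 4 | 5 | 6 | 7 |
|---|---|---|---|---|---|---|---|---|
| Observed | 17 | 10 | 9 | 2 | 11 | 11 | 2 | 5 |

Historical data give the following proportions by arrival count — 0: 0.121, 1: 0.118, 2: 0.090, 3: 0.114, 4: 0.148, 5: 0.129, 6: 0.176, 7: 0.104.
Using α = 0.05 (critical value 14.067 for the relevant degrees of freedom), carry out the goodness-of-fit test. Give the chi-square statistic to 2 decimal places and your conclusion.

Expected counts E_i = n·p_i: 67×0.121 = 8.107, 67×0.118 = 7.906, 67×0.090 = 6.03, 67×0.114 = 7.638, 67×0.148 = 9.916, 67×0.129 = 8.643, 67×0.176 = 11.792, 67×0.104 = 6.968.
χ² = (17−8.107)²/8.107 + (10−7.906)²/7.906 + (9−6.03)²/6.03 + (2−7.638)²/7.638 + (11−9.916)²/9.916 + (11−8.643)²/8.643 + (2−11.792)²/11.792 + (5−6.968)²/6.968
   = 9.755 + 0.555 + 1.463 + 4.162 + 0.119 + 0.643 + 8.131 + 0.556
Sum = 25.38
df = 7. Since 25.38 > 14.067, we reject H₀.

25.38; reject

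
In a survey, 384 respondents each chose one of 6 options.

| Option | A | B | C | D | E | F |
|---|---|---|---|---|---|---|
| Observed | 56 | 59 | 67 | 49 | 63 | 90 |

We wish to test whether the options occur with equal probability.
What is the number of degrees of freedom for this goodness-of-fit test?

There are k = 6 categories and no parameters were estimated from the data, so df = 6 − 1 = 5.

5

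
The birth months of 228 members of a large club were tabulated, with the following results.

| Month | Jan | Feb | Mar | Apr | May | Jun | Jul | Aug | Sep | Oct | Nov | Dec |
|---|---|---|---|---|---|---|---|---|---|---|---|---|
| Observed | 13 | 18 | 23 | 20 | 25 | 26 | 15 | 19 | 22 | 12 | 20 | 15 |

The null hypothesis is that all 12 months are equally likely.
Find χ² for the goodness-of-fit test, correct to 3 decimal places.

Expected count for each of the 12 categories: 228/12 = 19.
Jan: (13 − 19)²/19 = 36/19 = 1.8947
Feb: (18 − 19)²/19 = 1/19 = 0.0526
Mar: (23 − 19)²/19 = 16/19 = 0.8421
Apr: (20 − 19)²/19 = 1/19 = 0.0526
May: (25 − 19)²/19 = 36/19 = 1.8947
Jun: (26 − 19)²/19 = 49/19 = 2.5789
Jul: (15 − 19)²/19 = 16/19 = 0.8421
Aug: (19 − 19)²/19 = 0/19 = 0.0000
Sep: (22 − 19)²/19 = 9/19 = 0.4737
Oct: (12 − 19)²/19 = 49/19 = 2.5789
Nov: (20 − 19)²/19 = 1/19 = 0.0526
Dec: (15 − 19)²/19 = 16/19 = 0.8421
Sum = 12.105

12.105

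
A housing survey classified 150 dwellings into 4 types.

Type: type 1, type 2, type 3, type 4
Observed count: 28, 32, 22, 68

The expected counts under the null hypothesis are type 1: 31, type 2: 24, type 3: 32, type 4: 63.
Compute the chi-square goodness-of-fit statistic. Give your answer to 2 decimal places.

6.48

cat         O        E   (O−E)²/E
type 1     28       31      0.290
type 2     32       24      2.667
type 3     22       32      3.125
type 4     68       63      0.397
Sum = 6.48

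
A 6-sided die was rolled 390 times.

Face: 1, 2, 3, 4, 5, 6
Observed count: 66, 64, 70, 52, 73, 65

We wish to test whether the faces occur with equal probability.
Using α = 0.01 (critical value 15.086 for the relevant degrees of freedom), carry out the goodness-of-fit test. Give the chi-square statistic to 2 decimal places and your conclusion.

Under H₀ each category has probability 1/6, so each expected count is 390/6 = 65.
χ² = (66−65)²/65 + (64−65)²/65 + (70−65)²/65 + (52−65)²/65 + (73−65)²/65 + (65−65)²/65
   = 0.015 + 0.015 + 0.385 + 2.600 + 0.985 + 0.000
Sum = 4.00
df = 5. Since 4.00 < 15.086, we do not reject H₀.

4.00; do not reject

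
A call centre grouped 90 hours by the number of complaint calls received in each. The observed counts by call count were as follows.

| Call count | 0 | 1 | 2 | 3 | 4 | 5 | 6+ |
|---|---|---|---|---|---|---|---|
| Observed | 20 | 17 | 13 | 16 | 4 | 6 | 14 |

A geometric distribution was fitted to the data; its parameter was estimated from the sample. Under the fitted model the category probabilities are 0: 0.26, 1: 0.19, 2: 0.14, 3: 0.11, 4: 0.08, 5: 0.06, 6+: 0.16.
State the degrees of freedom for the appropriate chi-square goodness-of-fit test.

There are k = 7 categories and 1 parameter estimated from the data, so df = 7 − 1 − 1 = 5.

5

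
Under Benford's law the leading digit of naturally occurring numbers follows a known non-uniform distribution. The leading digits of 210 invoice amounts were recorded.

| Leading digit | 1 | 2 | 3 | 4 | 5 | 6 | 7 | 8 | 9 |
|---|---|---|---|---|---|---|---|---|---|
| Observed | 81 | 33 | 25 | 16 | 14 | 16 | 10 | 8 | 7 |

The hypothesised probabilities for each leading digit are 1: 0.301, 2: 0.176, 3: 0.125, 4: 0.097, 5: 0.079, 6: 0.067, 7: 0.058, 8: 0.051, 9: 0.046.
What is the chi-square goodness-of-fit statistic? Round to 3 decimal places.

8.906

Expected counts E_i = n·p_i: 210×0.301 = 63.21, 210×0.176 = 36.96, 210×0.125 = 26.25, 210×0.097 = 20.37, 210×0.079 = 16.59, 210×0.067 = 14.07, 210×0.058 = 12.18, 210×0.051 = 10.71, 210×0.046 = 9.66.
cat         O        E   (O−E)²/E
1          81    63.21     5.0069
2          33    36.96     0.4243
3          25    26.25     0.0595
4          16    20.37     0.9375
5          14    16.59     0.4043
6          16    14.07     0.2647
7          10    12.18     0.3902
8           8    10.71     0.6857
9           7     9.66     0.7325
Sum = 8.906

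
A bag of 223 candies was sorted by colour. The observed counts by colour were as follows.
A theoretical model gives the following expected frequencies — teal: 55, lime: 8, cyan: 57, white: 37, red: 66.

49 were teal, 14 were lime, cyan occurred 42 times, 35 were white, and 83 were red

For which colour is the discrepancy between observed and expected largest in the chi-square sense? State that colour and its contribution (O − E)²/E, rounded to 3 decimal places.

lime, 4.500

cat         O        E   (O−E)²/E
teal       49       55     0.6545
lime       14        8     4.5000
cyan       42       57     3.9474
white      35       37     0.1081
red        83       66     4.3788
The largest term is for lime: 4.500.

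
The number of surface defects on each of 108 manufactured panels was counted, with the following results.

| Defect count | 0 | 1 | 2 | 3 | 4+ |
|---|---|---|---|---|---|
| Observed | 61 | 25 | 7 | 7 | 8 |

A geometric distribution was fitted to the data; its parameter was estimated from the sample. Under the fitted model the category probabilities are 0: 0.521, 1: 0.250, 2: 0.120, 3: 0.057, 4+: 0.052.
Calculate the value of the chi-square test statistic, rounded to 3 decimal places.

Expected counts E_i = n·p_i: 108×0.521 = 56.268, 108×0.250 = 27, 108×0.120 = 12.96, 108×0.057 = 6.156, 108×0.052 = 5.616.
cat         O        E   (O−E)²/E
0          61   56.268     0.3979
1          25       27     0.1481
2           7    12.96     2.7409
3           7    6.156     0.1157
4+          8    5.616     1.0120
Sum = 4.415

4.415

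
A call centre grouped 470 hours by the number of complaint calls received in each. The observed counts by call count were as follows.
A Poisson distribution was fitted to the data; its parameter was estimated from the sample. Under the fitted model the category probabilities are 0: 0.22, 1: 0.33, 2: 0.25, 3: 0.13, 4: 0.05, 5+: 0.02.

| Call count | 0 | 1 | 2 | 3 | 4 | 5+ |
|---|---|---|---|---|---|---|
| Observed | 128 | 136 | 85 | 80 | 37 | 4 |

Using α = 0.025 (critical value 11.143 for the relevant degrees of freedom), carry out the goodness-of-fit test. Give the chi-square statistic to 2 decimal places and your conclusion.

33.90; reject

Expected counts E_i = n·p_i: 470×0.22 = 103.4, 470×0.33 = 155.1, 470×0.25 = 117.5, 470×0.13 = 61.1, 470×0.05 = 23.5, 470×0.02 = 9.4.
χ² = (128−103.4)²/103.4 + (136−155.1)²/155.1 + (85−117.5)²/117.5 + (80−61.1)²/61.1 + (37−23.5)²/23.5 + (4−9.4)²/9.4
   = 5.853 + 2.352 + 8.989 + 5.846 + 7.755 + 3.102
Sum = 33.90
df = 4. Since 33.90 > 11.143, we reject H₀.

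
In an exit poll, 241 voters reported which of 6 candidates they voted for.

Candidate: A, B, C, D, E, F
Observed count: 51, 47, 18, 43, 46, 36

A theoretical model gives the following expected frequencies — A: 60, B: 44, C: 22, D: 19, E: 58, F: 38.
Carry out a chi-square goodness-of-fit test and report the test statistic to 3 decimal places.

35.186

cat         O        E   (O−E)²/E
A          51       60     1.3500
B          47       44     0.2045
C          18       22     0.7273
D          43       19    30.3158
E          46       58     2.4828
F          36       38     0.1053
Sum = 35.186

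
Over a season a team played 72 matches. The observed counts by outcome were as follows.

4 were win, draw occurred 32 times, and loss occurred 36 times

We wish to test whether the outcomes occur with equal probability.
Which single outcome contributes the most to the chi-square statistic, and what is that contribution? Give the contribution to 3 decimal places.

win, 16.667

Expected count for each of the 3 categories: 72/3 = 24.
win: (4 − 24)²/24 = 400/24 = 16.6667
draw: (32 − 24)²/24 = 64/24 = 2.6667
loss: (36 − 24)²/24 = 144/24 = 6.0000
The largest term is for win: 16.667.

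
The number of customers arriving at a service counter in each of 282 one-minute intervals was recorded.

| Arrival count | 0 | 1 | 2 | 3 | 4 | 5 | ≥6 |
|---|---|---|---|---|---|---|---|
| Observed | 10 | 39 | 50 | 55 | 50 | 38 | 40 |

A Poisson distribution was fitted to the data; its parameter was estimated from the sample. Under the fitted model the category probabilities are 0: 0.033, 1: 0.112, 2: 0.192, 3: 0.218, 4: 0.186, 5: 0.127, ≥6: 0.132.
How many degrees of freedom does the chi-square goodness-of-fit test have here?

5

There are k = 7 categories and 1 parameter estimated from the data, so df = 7 − 1 − 1 = 5.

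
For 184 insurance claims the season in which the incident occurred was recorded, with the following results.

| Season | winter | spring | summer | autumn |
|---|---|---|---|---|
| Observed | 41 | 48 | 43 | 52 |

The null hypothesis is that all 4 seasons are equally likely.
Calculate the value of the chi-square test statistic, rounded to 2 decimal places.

1.61

Under H₀ each category has probability 1/4, so each expected count is 184/4 = 46.
winter: (41 − 46)²/46 = 25/46 = 0.543
spring: (48 − 46)²/46 = 4/46 = 0.087
summer: (43 − 46)²/46 = 9/46 = 0.196
autumn: (52 − 46)²/46 = 36/46 = 0.783
Sum = 1.61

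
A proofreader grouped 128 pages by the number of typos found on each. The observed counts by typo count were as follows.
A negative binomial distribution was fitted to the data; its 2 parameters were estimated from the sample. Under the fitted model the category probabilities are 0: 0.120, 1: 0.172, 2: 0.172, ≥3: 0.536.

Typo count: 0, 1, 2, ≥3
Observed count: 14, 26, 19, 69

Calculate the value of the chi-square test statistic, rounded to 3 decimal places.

1.257

Expected counts E_i = n·p_i: 128×0.120 = 15.36, 128×0.172 = 22.016, 128×0.172 = 22.016, 128×0.536 = 68.608.
χ² = (14−15.36)²/15.36 + (26−22.016)²/22.016 + (19−22.016)²/22.016 + (69−68.608)²/68.608
   = 0.1204 + 0.7209 + 0.4132 + 0.0022
Sum = 1.257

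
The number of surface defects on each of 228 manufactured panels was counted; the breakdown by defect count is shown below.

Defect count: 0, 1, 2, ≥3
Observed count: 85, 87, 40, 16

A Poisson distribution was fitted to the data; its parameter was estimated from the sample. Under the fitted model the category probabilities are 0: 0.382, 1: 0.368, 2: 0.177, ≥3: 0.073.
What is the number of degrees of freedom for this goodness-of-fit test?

2

There are k = 4 categories and 1 parameter estimated from the data, so df = 4 − 1 − 1 = 2.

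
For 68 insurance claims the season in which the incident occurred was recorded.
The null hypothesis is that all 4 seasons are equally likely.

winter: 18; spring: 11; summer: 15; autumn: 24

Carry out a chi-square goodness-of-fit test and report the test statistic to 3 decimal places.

Expected count for each of the 4 categories: 68/4 = 17.
cat         O        E   (O−E)²/E
winter     18       17     0.0588
spring     11       17     2.1176
summer     15       17     0.2353
autumn     24       17     2.8824
Sum = 5.294

5.294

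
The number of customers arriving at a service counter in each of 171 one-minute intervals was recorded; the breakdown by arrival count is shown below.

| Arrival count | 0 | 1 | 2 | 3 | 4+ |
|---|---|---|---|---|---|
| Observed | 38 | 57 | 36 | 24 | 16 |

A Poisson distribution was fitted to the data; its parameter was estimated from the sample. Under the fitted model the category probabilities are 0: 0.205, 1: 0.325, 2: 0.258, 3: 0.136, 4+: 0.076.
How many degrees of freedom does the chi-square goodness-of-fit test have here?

3

There are k = 5 categories and 1 parameter estimated from the data, so df = 5 − 1 − 1 = 3.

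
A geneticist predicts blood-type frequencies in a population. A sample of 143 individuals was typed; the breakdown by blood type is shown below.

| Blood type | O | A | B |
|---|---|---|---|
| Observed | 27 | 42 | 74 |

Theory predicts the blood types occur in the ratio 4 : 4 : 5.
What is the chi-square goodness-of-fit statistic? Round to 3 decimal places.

13.223

Ratio total = 13. Expected counts: 143×4/13 = 44, 143×4/13 = 44, 143×5/13 = 55.
χ² = (27−44)²/44 + (42−44)²/44 + (74−55)²/55
   = 6.5682 + 0.0909 + 6.5636
Sum = 13.223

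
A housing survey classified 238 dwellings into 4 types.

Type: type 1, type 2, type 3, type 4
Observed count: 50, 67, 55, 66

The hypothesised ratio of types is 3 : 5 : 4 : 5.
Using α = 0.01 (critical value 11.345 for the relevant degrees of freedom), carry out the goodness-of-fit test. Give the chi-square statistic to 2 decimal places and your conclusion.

1.90; do not reject

Ratio total = 17. Expected counts: 238×3/17 = 42, 238×5/17 = 70, 238×4/17 = 56, 238×5/17 = 70.
χ² = (50−42)²/42 + (67−70)²/70 + (55−56)²/56 + (66−70)²/70
   = 1.524 + 0.129 + 0.018 + 0.229
Sum = 1.90
df = 3. Since 1.90 < 11.345, we do not reject H₀.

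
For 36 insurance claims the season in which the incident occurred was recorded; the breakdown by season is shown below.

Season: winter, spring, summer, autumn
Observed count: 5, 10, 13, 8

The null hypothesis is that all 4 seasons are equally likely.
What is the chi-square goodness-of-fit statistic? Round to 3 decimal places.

Under H₀ each category has probability 1/4, so each expected count is 36/4 = 9.
χ² = (5−9)²/9 + (10−9)²/9 + (13−9)²/9 + (8−9)²/9
   = 1.7778 + 0.1111 + 1.7778 + 0.1111
Sum = 3.778

3.778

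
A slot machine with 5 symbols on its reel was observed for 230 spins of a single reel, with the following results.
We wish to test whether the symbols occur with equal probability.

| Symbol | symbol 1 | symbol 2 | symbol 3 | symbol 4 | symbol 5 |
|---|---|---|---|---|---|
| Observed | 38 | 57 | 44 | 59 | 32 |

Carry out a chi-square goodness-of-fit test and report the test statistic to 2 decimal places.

12.04

Under H₀ each category has probability 1/5, so each expected count is 230/5 = 46.
symbol 1: (38 − 46)²/46 = 64/46 = 1.391
symbol 2: (57 − 46)²/46 = 121/46 = 2.630
symbol 3: (44 − 46)²/46 = 4/46 = 0.087
symbol 4: (59 − 46)²/46 = 169/46 = 3.674
symbol 5: (32 − 46)²/46 = 196/46 = 4.261
Sum = 12.04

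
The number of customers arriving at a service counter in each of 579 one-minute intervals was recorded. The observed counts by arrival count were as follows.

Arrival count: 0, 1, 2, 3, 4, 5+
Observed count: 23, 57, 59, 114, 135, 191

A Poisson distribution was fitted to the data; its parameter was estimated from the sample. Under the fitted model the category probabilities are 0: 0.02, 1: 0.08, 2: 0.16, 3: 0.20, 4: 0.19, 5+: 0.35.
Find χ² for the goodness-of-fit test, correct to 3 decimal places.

Expected counts E_i = n·p_i: 579×0.02 = 11.58, 579×0.08 = 46.32, 579×0.16 = 92.64, 579×0.20 = 115.8, 579×0.19 = 110.01, 579×0.35 = 202.65.
χ² = (23−11.58)²/11.58 + (57−46.32)²/46.32 + (59−92.64)²/92.64 + (114−115.8)²/115.8 + (135−110.01)²/110.01 + (191−202.65)²/202.65
   = 11.2622 + 2.4625 + 12.2156 + 0.0280 + 5.6768 + 0.6697
Sum = 32.315

32.315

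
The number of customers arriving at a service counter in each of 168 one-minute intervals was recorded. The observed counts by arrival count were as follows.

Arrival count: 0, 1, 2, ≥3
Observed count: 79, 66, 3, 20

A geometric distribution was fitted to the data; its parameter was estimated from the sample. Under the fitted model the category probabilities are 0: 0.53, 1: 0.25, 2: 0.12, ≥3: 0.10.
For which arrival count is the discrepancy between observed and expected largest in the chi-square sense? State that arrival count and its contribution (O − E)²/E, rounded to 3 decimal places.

Expected counts E_i = n·p_i: 168×0.53 = 89.04, 168×0.25 = 42, 168×0.12 = 20.16, 168×0.10 = 16.8.
cat         O        E   (O−E)²/E
0          79    89.04     1.1321
1          66       42    13.7143
2           3    20.16    14.6064
≥3         20     16.8     0.6095
The largest term is for 2: 14.606.

2, 14.606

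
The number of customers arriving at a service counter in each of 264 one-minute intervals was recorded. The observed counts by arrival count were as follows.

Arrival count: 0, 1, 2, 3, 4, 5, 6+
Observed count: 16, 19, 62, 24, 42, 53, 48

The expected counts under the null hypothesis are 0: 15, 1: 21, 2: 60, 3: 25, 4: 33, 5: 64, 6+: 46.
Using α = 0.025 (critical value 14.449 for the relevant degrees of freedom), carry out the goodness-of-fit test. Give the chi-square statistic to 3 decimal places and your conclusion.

cat         O        E   (O−E)²/E
0          16       15     0.0667
1          19       21     0.1905
2          62       60     0.0667
3          24       25     0.0400
4          42       33     2.4545
5          53       64     1.8906
6+         48       46     0.0870
Sum = 4.796
df = 6. Since 4.796 < 14.449, we do not reject H₀.

4.796; do not reject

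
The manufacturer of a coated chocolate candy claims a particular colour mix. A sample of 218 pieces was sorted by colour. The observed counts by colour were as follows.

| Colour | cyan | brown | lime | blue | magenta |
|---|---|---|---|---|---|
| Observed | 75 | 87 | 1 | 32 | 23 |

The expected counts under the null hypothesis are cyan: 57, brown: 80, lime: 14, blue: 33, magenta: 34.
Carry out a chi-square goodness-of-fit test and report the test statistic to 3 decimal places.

21.957

cat          O        E   (O−E)²/E
cyan        75       57     5.6842
brown       87       80     0.6125
lime         1       14    12.0714
blue        32       33     0.0303
magenta     23       34     3.5588
Sum = 21.957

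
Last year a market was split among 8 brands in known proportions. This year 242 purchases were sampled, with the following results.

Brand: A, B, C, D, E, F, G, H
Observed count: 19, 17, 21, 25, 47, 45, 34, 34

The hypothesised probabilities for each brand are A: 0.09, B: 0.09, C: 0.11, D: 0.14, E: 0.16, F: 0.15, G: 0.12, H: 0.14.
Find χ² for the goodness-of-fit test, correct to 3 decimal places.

Expected counts E_i = n·p_i: 242×0.09 = 21.78, 242×0.09 = 21.78, 242×0.11 = 26.62, 242×0.14 = 33.88, 242×0.16 = 38.72, 242×0.15 = 36.3, 242×0.12 = 29.04, 242×0.14 = 33.88.
χ² = (19−21.78)²/21.78 + (17−21.78)²/21.78 + (21−26.62)²/26.62 + (25−33.88)²/33.88 + (47−38.72)²/38.72 + (45−36.3)²/36.3 + (34−29.04)²/29.04 + (34−33.88)²/33.88
   = 0.3548 + 1.0491 + 1.1865 + 2.3275 + 1.7706 + 2.0851 + 0.8472 + 0.0004
Sum = 9.621

9.621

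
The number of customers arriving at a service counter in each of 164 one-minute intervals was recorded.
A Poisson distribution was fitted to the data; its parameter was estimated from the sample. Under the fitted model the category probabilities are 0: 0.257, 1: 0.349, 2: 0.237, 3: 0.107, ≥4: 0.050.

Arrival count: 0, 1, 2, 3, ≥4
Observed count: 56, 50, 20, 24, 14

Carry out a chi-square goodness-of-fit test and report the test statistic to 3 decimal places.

21.101

Expected counts E_i = n·p_i: 164×0.257 = 42.148, 164×0.349 = 57.236, 164×0.237 = 38.868, 164×0.107 = 17.548, 164×0.050 = 8.2.
cat         O        E   (O−E)²/E
0          56   42.148     4.5525
1          50   57.236     0.9148
2          20   38.868     9.1592
3          24   17.548     2.3723
≥4         14      8.2     4.1024
Sum = 21.101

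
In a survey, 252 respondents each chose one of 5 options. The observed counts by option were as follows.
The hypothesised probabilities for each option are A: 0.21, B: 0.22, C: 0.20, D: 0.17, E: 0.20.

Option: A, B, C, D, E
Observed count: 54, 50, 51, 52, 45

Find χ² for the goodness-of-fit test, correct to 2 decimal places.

Expected counts E_i = n·p_i: 252×0.21 = 52.92, 252×0.22 = 55.44, 252×0.20 = 50.4, 252×0.17 = 42.84, 252×0.20 = 50.4.
χ² = (54−52.92)²/52.92 + (50−55.44)²/55.44 + (51−50.4)²/50.4 + (52−42.84)²/42.84 + (45−50.4)²/50.4
   = 0.022 + 0.534 + 0.007 + 1.959 + 0.579
Sum = 3.10

3.10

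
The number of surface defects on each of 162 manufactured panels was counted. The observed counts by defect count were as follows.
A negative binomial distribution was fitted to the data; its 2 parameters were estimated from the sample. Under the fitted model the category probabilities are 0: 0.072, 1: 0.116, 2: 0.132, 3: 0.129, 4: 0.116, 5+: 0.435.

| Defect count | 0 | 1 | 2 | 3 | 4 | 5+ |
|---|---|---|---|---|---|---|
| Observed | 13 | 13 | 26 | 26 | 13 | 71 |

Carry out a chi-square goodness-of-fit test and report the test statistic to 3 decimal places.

5.969

Expected counts E_i = n·p_i: 162×0.072 = 11.664, 162×0.116 = 18.792, 162×0.132 = 21.384, 162×0.129 = 20.898, 162×0.116 = 18.792, 162×0.435 = 70.47.
χ² = (13−11.664)²/11.664 + (13−18.792)²/18.792 + (26−21.384)²/21.384 + (26−20.898)²/20.898 + (13−18.792)²/18.792 + (71−70.47)²/70.47
   = 0.1530 + 1.7852 + 0.9964 + 1.2456 + 1.7852 + 0.0040
Sum = 5.969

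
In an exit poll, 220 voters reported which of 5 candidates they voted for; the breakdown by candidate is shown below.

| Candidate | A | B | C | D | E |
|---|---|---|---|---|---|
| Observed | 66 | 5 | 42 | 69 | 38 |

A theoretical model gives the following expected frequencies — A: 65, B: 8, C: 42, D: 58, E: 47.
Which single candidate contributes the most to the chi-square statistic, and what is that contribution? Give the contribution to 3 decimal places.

D, 2.086

cat         O        E   (O−E)²/E
A          66       65     0.0154
B           5        8     1.1250
C          42       42     0.0000
D          69       58     2.0862
E          38       47     1.7234
The largest term is for D: 2.086.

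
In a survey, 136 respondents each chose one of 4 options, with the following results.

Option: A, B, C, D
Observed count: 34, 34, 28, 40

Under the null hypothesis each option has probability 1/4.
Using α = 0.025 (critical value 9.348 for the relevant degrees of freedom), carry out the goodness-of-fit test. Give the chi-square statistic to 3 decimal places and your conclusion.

2.118; do not reject

Under H₀ each category has probability 1/4, so each expected count is 136/4 = 34.
A: (34 − 34)²/34 = 0/34 = 0.0000
B: (34 − 34)²/34 = 0/34 = 0.0000
C: (28 − 34)²/34 = 36/34 = 1.0588
D: (40 − 34)²/34 = 36/34 = 1.0588
Sum = 2.118
df = 3. Since 2.118 < 9.348, we do not reject H₀.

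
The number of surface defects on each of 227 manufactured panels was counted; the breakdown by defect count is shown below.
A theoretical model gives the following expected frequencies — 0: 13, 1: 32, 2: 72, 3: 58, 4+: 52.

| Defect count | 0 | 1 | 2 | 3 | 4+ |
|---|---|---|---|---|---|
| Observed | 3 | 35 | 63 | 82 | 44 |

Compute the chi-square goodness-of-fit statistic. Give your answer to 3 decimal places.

0: (3 − 13)²/13 = 100/13 = 7.6923
1: (35 − 32)²/32 = 9/32 = 0.2813
2: (63 − 72)²/72 = 81/72 = 1.1250
3: (82 − 58)²/58 = 576/58 = 9.9310
4+: (44 − 52)²/52 = 64/52 = 1.2308
Sum = 20.260

20.260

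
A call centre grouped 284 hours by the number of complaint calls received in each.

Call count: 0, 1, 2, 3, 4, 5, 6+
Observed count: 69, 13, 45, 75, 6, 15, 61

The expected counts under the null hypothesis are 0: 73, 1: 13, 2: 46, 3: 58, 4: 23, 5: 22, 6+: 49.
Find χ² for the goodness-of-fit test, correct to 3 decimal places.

22.955

χ² = (69−73)²/73 + (13−13)²/13 + (45−46)²/46 + (75−58)²/58 + (6−23)²/23 + (15−22)²/22 + (61−49)²/49
   = 0.2192 + 0.0000 + 0.0217 + 4.9828 + 12.5652 + 2.2273 + 2.9388
Sum = 22.955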